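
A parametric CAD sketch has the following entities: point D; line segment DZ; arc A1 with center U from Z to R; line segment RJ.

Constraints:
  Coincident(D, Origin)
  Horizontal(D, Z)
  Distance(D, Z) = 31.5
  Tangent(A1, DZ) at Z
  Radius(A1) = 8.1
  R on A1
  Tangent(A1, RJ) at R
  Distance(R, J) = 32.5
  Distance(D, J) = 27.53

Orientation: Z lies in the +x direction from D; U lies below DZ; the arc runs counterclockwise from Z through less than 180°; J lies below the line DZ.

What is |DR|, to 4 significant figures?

25.55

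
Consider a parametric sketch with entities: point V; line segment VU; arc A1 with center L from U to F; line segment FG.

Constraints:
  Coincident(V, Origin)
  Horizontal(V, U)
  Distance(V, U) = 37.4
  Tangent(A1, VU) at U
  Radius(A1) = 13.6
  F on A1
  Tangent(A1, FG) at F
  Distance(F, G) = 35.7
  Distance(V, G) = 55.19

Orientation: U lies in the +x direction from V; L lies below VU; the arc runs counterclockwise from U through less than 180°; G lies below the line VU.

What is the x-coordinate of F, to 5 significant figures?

23.802

Checks: |LF| = 13.60 ✓; ∠(LF, FG) = 90.00° ✓; |FG| = 35.70 ✓; |VG| = 55.19 ✓.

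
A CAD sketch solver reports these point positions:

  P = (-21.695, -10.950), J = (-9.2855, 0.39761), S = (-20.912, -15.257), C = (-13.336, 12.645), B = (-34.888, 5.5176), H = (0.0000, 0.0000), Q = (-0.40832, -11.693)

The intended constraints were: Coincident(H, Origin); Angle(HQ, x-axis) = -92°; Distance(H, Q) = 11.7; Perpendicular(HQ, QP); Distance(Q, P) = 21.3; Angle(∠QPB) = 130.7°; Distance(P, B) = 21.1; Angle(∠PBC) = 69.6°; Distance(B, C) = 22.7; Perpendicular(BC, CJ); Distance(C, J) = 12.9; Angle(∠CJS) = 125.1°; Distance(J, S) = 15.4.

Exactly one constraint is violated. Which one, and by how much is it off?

Distance(J, S) = 15.4 — off by 4.10.

H = (0.00, 0.00) ✓; HQ at -92.00° ✓; |HQ| = 11.70 ✓; ∠(HQ, QP) = 90.00° ✓; |QP| = 21.30 ✓; ∠QPB = 130.7° ✓; |PB| = 21.10 ✓; ∠PBC = 69.60° ✓; |BC| = 22.70 ✓; ∠(BC, CJ) = 90.00° ✓; |CJ| = 12.90 ✓; ∠CJS = 125.1° ✓; |JS| = 19.50 ✗.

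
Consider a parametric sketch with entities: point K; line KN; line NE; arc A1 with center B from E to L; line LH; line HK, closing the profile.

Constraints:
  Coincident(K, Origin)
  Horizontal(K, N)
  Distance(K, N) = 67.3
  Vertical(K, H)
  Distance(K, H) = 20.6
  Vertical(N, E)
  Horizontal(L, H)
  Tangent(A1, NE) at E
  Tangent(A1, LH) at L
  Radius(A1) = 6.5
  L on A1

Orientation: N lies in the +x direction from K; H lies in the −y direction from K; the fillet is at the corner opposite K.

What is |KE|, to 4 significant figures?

68.76

The virtual corner opposite K is at (67.30, -20.60). The tangent condition forces BE to be normal to NE and A1 meets LH tangentially, so BL is at right angles to LH, with radius 6.5, so the center B sits 6.5 in from both sides at B = (60.80, -14.10). That places the tangent points at E = (67.30, -14.10) on NE and L = (60.80, -20.60) on LH. Then |KE| = |E − K| = 68.76.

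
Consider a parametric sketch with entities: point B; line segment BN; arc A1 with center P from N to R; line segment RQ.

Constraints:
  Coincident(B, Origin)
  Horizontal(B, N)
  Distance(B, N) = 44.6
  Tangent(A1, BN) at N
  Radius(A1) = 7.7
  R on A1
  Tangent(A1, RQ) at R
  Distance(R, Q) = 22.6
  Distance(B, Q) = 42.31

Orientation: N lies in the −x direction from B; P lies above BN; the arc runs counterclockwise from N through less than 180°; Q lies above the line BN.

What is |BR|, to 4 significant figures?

37.58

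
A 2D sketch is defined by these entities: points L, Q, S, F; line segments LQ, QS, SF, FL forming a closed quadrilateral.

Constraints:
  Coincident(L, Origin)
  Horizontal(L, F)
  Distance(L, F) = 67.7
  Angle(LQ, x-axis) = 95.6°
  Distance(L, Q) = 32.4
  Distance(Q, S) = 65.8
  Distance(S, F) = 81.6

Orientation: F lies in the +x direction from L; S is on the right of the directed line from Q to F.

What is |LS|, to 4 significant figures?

34.13

L is at the origin; L and F share the same y with |LF| = 67.7 and F in +x, so F = (67.7, 0). LQ runs at 95.6° with |LQ| = 32.4, so Q = (-3.162, 32.25). S is determined by |QS| = 65.8 and |SF| = 81.6 together: it lies at the intersection of circle(Q, 65.8) and circle(F, 81.6). With |QF| = 77.85, the foot of the radical line on QF is 23.97 from Q and the perpendicular offset is √(65.8² − 23.97²) = 61.28. Taking the right-of-QF solution: S = (-6.725, -33.46).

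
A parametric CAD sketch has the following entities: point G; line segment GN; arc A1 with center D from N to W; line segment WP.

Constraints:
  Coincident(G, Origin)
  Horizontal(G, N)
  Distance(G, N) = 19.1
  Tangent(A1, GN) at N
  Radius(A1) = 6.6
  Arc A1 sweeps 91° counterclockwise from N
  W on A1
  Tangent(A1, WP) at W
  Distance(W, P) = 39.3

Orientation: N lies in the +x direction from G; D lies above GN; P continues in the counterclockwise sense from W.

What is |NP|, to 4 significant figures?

46.39

On A1, N sits at bearing -90° from D; a 91° counterclockwise sweep puts W at bearing 1°, so W = D + 6.6·(cos 1°, sin 1°) = (25.70, 6.715). A1 meets WP tangentially, so DW is at right angles to WP, so WP runs along (−sin 1°, cos 1°); with |WP| = 39.3, P = (25.01, 46.01). Then |NP| = |P − N| = 46.39.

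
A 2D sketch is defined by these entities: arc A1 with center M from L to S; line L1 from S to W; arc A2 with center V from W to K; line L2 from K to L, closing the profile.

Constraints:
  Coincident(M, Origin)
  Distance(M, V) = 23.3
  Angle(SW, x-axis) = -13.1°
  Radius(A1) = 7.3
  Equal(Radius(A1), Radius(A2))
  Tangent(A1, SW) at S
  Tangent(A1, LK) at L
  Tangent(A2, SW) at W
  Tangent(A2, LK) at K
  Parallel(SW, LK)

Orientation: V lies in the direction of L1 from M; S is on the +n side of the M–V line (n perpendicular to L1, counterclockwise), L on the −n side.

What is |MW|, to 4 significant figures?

24.42

The slot axis is L1's direction at -13.1°, so u = (cos -13.1°, sin -13.1°) = (0.9740, -0.2267) and n = (−sin -13.1°, cos -13.1°) = (0.2267, 0.9740). M is at the origin and V lies 23.3 along u from M, so V = 23.3·u = (22.69, -5.281). Tangency of A1 to both parallel lines with radius 7.3 puts S and L at M ± 7.3·n: S = (1.655, 7.110), L = (-1.655, -7.110). Equal radii place W and K the same way about V: W = V + 7.3·n = (24.35, 1.829), K = V − 7.3·n = (21.04, -12.39). Then |MW| = |W − M| = 24.42.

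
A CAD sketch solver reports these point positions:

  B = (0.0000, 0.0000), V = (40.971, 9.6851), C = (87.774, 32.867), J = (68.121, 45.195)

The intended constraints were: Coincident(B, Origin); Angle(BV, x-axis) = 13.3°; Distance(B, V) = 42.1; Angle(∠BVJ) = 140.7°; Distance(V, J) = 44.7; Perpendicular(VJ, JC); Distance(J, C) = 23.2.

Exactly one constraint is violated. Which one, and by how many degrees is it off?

Perpendicular(VJ, JC) — off by 5.30°.

B = (0.00, 0.00) ✓; BV at 13.30° ✓; |BV| = 42.10 ✓; ∠BVJ = 140.7° ✓; |VJ| = 44.70 ✓; ∠(VJ, JC) = 84.70° ✗; |JC| = 23.20 ✓.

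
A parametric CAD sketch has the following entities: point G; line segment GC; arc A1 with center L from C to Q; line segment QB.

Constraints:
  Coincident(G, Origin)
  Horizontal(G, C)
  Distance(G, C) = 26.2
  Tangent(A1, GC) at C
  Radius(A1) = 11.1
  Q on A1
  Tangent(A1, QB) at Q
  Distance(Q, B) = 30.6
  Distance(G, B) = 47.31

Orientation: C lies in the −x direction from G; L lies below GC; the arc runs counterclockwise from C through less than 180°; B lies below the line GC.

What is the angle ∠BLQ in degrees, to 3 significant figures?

70.1°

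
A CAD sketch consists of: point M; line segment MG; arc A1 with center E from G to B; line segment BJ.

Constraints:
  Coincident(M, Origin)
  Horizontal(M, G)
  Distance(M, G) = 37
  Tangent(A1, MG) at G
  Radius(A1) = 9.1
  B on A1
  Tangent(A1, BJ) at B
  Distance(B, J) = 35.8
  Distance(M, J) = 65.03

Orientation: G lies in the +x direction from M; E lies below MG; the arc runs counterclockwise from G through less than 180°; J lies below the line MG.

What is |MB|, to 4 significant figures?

32.23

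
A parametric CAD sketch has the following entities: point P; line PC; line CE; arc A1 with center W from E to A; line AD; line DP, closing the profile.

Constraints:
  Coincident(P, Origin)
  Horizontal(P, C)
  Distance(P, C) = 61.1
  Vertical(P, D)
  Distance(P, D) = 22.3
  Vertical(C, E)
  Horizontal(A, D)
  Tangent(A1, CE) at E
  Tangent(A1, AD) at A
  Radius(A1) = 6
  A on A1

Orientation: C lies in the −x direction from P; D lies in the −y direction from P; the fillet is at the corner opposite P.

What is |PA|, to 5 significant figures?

59.442

P is at the origin; PC is horizontal with |PC| = 61.1 and C on the −x side, so C = (-61.100, 0.0000). P and D share the same x with |PD| = 22.3 and D on the −y side, so D = (0.0000, -22.300). The virtual corner opposite P is at (-61.100, -22.300). A1 meets CE tangentially, so WE is at right angles to CE and the tangent condition forces WA to be normal to AD, with radius 6.0, so the center W sits 6.0 in from both sides at W = (-55.100, -16.300). That places the tangent points at E = (-61.100, -16.300) on CE and A = (-55.100, -22.300) on AD. Then |PA| = |A − P| = 59.442.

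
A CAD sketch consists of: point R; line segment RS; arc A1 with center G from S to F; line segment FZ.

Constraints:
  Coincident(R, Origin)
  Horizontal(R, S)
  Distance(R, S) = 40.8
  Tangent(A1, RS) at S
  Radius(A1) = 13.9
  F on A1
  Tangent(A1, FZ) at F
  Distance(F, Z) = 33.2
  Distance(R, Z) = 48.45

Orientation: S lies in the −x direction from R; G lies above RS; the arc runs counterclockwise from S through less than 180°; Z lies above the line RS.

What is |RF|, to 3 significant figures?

29.4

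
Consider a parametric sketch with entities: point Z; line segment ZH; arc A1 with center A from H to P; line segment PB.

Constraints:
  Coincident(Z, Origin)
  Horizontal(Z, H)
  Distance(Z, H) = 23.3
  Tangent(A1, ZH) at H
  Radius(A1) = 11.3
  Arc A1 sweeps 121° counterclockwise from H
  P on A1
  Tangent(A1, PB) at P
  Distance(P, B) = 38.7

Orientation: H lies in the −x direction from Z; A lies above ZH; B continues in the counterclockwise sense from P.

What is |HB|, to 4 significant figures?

51.33

On A1, H sits at bearing -90° from A; a 121° counterclockwise sweep puts P at bearing 31°, so P = A + 11.3·(cos 31°, sin 31°) = (-13.61, 17.12). Since A1 is tangent to PB there, AP ⟂ PB, so PB runs along (−sin 31°, cos 31°); with |PB| = 38.7, B = (-33.55, 50.29). Then |HB| = |B − H| = 51.33.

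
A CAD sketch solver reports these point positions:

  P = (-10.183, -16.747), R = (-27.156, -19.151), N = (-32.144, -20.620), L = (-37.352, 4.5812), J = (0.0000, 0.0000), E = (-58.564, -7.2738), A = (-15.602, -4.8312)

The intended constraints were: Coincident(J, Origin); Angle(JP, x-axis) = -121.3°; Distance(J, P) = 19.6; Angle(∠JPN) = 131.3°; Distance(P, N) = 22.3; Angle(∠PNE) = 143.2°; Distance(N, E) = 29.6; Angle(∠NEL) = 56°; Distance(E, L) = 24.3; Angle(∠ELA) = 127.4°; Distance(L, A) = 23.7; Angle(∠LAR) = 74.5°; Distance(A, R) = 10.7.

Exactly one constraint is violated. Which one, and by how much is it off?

Distance(A, R) = 10.7 — off by 7.70.

J = (0.00, 0.00) ✓; JP at -121.3° ✓; |JP| = 19.60 ✓; ∠JPN = 131.3° ✓; |PN| = 22.30 ✓; ∠PNE = 143.2° ✓; |NE| = 29.60 ✓; ∠NEL = 56.00° ✓; |EL| = 24.30 ✓; ∠ELA = 127.4° ✓; |LA| = 23.70 ✓; ∠LAR = 74.50° ✓; |AR| = 18.40 ✗.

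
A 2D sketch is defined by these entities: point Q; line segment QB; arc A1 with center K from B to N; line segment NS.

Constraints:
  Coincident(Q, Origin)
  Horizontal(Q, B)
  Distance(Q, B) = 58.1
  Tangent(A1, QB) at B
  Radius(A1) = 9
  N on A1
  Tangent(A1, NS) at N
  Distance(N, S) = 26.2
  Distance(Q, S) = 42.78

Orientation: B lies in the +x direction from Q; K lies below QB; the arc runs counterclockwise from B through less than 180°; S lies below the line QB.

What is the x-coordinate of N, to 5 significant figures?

50.926

Q is at the origin; Q and B share the same y with |QB| = 58.1 and B on the +x side, so B = (58.100, 0.0000). Tangency of A1 to QB means the radius KB is perpendicular to QB, so K = B + (0, -9) = (58.100, -9.0000). Since KN ⟂ NS (tangency), |KS| = √(9.0² + 26.2²) = 27.703 regardless of where N sits on A1. So S lies on both circle(Q, 42.78) and circle(K, 27.703); the below-QB intersection is S = (35.105, -24.449). N is the foot of the tangent from S: N = (50.926, -3.5653).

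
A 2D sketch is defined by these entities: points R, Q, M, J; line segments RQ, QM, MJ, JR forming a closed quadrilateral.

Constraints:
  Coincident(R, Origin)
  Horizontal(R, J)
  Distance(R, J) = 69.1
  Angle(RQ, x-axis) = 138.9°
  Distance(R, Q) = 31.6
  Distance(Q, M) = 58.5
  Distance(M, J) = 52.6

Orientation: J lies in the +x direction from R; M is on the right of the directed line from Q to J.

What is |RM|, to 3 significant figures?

26.9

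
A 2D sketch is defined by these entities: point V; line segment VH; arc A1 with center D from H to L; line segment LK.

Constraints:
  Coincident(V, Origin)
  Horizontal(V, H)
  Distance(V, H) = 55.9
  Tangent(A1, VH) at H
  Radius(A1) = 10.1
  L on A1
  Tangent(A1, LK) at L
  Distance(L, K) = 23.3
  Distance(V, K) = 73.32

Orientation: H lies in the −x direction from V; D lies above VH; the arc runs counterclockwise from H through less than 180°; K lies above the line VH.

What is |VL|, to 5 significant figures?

51.656

Checks: |DL| = 10.10 ✓; ∠(DL, LK) = 90.00° ✓; |LK| = 23.30 ✓; |VK| = 73.32 ✓.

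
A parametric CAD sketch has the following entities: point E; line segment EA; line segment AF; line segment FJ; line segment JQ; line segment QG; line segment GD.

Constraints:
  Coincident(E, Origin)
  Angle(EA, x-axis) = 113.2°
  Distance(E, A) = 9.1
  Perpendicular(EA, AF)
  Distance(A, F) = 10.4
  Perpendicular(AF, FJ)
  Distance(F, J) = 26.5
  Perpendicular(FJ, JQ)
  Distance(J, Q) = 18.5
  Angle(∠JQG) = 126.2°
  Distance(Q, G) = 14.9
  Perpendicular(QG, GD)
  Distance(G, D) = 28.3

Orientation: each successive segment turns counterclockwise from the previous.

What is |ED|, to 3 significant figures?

12.8

E is at the origin; EA runs at 113.2° with length 9.1, so A = (-3.58, 8.36). The perpendicularity gives AF at right angles to EA, so AF runs at -157°; with |AF| = 10.4, F = (-13.1, 4.27). The perpendicularity gives FJ at right angles to AF, so FJ runs at -66.8°; with |FJ| = 26.5, J = (-2.70, -20.1). FJ is perpendicular to JQ, so JQ runs at 23.2°; with |JQ| = 18.5, Q = (14.3, -12.8). ∠JQG = 126.2° gives QG at 77.0° from the x-axis; with |QG| = 14.9, G = (17.7, 1.72). The perpendicularity gives GD at right angles to QG, so GD runs at 167°; with |GD| = 28.3, D = (-9.92, 8.08). Then |ED| = |D − E| = 12.8.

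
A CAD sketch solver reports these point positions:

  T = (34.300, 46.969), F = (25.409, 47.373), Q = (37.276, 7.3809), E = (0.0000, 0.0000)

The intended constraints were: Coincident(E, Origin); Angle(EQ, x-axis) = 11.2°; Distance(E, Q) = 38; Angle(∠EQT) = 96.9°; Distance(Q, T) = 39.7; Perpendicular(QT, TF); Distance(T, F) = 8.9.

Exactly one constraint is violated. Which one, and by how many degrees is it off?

Perpendicular(QT, TF) — off by 6.90°.

E = (0.00, 0.00) ✓; EQ at 11.20° ✓; |EQ| = 38.00 ✓; ∠EQT = 96.90° ✓; |QT| = 39.70 ✓; ∠(QT, TF) = 83.10° ✗; |TF| = 8.900 ✓.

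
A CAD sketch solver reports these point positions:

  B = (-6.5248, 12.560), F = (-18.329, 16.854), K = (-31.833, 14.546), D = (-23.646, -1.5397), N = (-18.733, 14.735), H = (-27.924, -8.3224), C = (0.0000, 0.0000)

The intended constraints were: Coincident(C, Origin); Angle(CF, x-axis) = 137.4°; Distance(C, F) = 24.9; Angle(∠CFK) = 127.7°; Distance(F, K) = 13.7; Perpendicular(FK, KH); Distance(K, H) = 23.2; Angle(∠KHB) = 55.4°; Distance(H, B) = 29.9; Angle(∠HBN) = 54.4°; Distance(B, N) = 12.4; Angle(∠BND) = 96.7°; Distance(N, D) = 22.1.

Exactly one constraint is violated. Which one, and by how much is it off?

Distance(N, D) = 22.1 — off by 5.10.

C = (0.00, 0.00) ✓; CF at 137.4° ✓; |CF| = 24.90 ✓; ∠CFK = 127.7° ✓; |FK| = 13.70 ✓; ∠(FK, KH) = 90.00° ✓; |KH| = 23.20 ✓; ∠KHB = 55.40° ✓; |HB| = 29.90 ✓; ∠HBN = 54.40° ✓; |BN| = 12.40 ✓; ∠BND = 96.70° ✓; |ND| = 17.00 ✗.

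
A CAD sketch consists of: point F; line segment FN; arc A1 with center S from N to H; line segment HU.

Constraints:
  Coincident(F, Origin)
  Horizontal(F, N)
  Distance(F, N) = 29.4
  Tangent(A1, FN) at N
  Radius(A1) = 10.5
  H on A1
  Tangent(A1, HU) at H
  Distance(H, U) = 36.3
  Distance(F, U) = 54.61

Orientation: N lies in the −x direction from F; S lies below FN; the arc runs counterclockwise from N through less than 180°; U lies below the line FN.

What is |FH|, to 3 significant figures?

41.7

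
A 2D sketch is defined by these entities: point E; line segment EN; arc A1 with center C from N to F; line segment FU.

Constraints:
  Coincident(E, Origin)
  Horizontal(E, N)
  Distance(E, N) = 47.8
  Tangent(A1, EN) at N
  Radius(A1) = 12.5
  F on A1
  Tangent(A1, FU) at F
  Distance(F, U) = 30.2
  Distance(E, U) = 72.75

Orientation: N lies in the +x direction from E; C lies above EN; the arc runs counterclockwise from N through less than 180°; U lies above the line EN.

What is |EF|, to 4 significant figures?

61.72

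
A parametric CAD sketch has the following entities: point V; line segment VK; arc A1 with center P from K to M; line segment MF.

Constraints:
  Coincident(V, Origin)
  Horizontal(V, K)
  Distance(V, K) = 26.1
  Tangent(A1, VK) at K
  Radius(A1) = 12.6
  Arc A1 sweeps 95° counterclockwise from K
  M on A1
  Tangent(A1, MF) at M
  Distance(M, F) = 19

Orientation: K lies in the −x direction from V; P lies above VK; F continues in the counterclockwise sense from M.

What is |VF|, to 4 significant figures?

35.99

On A1, K sits at bearing -90° from P; a 95° counterclockwise sweep puts M at bearing 5°, so M = P + 12.6·(cos 5°, sin 5°) = (-13.55, 13.70). Since A1 is tangent to MF there, PM ⟂ MF, so MF runs along (−sin 5°, cos 5°); with |MF| = 19.0, F = (-15.20, 32.63). Then |VF| = |F − V| = 35.99.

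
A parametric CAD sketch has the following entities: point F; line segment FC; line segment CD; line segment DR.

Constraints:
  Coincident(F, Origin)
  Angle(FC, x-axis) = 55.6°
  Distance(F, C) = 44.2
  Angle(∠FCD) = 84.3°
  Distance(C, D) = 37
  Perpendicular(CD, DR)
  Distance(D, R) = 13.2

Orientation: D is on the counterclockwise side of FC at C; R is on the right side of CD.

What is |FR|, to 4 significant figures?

65.83

∠FCD = 84.3°, so CD runs at 55.6° + (180° − 84.3°) = 151.3° from the x-axis; with |CD| = 37.0, D = C + 37.0·(cos 151.3°, sin 151.3°) = (-7.483, 54.24). CD is perpendicular to DR; with |DR| = 13.2 on the right of CD, R = D + 13.2·(0.4802, 0.8771) = (-1.144, 65.82). Then |FR| = |R − F| = 65.83.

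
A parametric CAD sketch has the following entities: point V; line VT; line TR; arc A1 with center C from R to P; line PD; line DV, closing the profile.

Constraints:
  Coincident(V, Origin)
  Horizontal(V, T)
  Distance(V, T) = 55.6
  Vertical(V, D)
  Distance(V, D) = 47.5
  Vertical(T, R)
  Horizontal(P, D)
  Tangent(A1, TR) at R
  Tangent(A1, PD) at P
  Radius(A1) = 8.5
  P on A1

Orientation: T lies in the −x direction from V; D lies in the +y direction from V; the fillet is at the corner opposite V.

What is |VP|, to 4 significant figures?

66.89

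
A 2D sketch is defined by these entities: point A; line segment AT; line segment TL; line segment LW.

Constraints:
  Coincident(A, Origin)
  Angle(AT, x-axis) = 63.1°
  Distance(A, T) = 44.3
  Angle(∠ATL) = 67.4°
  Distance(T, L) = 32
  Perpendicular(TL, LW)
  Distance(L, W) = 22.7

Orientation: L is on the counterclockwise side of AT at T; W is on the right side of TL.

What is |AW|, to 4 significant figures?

65.34

A is at the origin; AT runs at 63.1° with length 44.3, so T = 44.3·(cos 63.1°, sin 63.1°) = (20.04, 39.51). ∠ATL = 67.4°, so TL runs at 63.1° + (180° − 67.4°) = 175.7° from the x-axis; with |TL| = 32.0, L = T + 32.0·(cos 175.7°, sin 175.7°) = (-11.87, 41.91). TL is perpendicular to LW; with |LW| = 22.7 on the right of TL, W = L + 22.7·(0.07498, 0.9972) = (-10.17, 64.54). Then |AW| = |W − A| = 65.34.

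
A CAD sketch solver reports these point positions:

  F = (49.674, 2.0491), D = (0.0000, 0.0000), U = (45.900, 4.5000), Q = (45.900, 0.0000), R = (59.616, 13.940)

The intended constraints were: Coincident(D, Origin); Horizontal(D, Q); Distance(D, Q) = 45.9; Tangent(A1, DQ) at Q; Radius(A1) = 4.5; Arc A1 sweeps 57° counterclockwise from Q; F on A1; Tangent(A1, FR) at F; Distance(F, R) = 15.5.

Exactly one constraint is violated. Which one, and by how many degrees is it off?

Tangent(A1, FR) at F — off by 6.90°.

D = (0.00, 0.00) ✓; D.y = 0.00, Q.y = 0.00 ✓; |DQ| = 45.90 ✓; ∠(UQ, QD) = 90.00° ✓; |UQ| = 4.500 ✓; bearing(U→F) − bearing(U→Q) = 57.00° ✓; |UF| = 4.500 ✓; ∠(UF, FR) = 96.90° ✗; |FR| = 15.50 ✓.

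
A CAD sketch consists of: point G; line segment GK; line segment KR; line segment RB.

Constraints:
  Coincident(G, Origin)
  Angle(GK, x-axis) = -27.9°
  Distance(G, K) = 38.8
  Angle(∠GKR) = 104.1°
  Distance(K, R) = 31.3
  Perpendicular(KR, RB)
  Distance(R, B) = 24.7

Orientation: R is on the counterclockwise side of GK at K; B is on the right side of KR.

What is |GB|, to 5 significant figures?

74.471

G is at the origin; GK runs at -27.9° with length 38.8, so K = 38.8·(cos -27.9°, sin -27.9°) = (34.290, -18.156). ∠GKR = 104.1°, so KR runs at -27.9° + (180° − 104.1°) = 48.000° from the x-axis; with |KR| = 31.3, R = K + 31.3·(cos 48.000°, sin 48.000°) = (55.234, 5.1048). KR ⟂ RB; with |RB| = 24.7 on the right of KR, B = R + 24.7·(0.74314, -0.66913) = (73.590, -11.423). Then |GB| = |B − G| = 74.471.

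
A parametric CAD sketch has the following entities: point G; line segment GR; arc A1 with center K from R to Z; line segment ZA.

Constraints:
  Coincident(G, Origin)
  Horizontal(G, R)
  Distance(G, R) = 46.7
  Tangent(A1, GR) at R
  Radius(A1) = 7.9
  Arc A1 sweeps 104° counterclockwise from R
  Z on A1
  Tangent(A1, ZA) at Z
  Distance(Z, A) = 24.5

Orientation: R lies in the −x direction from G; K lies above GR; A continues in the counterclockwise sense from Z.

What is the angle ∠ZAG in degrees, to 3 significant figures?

39.2°

On A1, R sits at bearing -90° from K; a 104° counterclockwise sweep puts Z at bearing 14°, so Z = K + 7.9·(cos 14°, sin 14°) = (-39.0, 9.81). A1 meets ZA tangentially, so KZ is at right angles to ZA, so ZA runs along (−sin 14°, cos 14°); with |ZA| = 24.5, A = (-45.0, 33.6). Then cos ∠ZAG = AZ·AG / (|AZ||AG|), giving 39.2°.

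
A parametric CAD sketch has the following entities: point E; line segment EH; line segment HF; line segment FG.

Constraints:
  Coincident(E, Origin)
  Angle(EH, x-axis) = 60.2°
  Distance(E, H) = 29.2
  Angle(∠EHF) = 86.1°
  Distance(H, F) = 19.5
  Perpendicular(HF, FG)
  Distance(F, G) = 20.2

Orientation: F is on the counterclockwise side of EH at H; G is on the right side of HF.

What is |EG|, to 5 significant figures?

52.349

E is at the origin; EH runs at 60.2° with length 29.2, so H = 29.2·(cos 60.2°, sin 60.2°) = (14.512, 25.339). ∠EHF = 86.1°, so HF runs at 60.2° + (180° − 86.1°) = 154.10° from the x-axis; with |HF| = 19.5, F = H + 19.5·(cos 154.10°, sin 154.10°) = (-3.0297, 33.856). The perpendicularity gives FG at right angles to HF; with |FG| = 20.2 on the right of HF, G = F + 20.2·(0.43680, 0.89956) = (5.7937, 52.027). Then |EG| = |G − E| = 52.349.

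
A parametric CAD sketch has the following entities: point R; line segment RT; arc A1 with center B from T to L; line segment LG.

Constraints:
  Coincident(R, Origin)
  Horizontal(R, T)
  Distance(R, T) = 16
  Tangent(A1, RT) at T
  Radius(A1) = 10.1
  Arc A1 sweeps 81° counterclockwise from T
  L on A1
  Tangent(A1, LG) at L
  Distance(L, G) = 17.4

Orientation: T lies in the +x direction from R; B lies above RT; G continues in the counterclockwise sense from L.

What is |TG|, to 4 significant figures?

28.67

R is at the origin; R and T share the same y with |RT| = 16.0 and T on the +x side, so T = (16.00, 0.000). Since A1 is tangent to RT there, BT ⟂ RT, so B = T + (0, 10.1) = (16.00, 10.10). On A1, T sits at bearing -90° from B; an 81° counterclockwise sweep puts L at bearing -9°, so L = B + 10.1·(cos -9°, sin -9°) = (25.98, 8.520). The tangent condition forces BL to be normal to LG, so LG runs along (−sin -9°, cos -9°); with |LG| = 17.4, G = (28.70, 25.71). Then |TG| = |G − T| = 28.67.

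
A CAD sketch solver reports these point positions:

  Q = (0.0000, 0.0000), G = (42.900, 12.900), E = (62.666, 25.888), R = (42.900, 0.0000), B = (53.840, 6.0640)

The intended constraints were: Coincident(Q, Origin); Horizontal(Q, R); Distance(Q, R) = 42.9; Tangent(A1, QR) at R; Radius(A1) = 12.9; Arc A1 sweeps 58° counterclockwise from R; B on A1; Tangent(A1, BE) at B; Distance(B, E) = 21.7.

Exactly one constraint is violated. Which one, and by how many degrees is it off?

Tangent(A1, BE) at B — off by 8.00°.

Q = (0.00, 0.00) ✓; Q.y = 0.00, R.y = 0.00 ✓; |QR| = 42.90 ✓; ∠(GR, RQ) = 90.00° ✓; |GR| = 12.90 ✓; bearing(G→B) − bearing(G→R) = 58.00° ✓; |GB| = 12.90 ✓; ∠(GB, BE) = 82.00° ✗; |BE| = 21.70 ✓.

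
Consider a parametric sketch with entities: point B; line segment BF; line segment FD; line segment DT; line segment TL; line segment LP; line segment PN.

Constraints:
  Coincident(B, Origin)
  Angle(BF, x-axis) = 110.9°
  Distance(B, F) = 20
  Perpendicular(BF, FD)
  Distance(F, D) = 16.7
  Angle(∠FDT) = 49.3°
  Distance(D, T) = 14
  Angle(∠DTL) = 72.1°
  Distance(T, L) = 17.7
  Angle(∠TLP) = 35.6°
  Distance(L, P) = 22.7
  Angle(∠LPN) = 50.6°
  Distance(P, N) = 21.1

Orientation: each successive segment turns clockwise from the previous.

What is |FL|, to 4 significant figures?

4.788

B is at the origin; BF runs at 110.9° with length 20.0, so F = (-7.135, 18.68). The perpendicularity gives FD at right angles to BF, so FD runs at 20.90°; with |FD| = 16.7, D = (8.466, 24.64). ∠FDT = 49.3° gives DT at -109.8° from the x-axis; with |DT| = 14.0, T = (3.724, 11.47). ∠DTL = 72.1° gives TL at 142.3° from the x-axis; with |TL| = 17.7, L = (-10.28, 22.29). Then |FL| = |L − F| = 4.788.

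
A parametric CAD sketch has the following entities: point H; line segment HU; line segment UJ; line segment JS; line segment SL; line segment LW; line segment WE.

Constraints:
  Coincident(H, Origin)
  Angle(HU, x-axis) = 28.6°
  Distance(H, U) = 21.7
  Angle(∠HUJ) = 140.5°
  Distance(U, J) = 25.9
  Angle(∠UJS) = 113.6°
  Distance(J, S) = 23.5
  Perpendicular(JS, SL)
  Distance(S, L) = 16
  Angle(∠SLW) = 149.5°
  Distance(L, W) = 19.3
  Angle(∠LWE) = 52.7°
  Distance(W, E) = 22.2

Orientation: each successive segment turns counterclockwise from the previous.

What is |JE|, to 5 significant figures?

13.194

H is at the origin; HU runs at 28.6° with length 21.7, so U = (19.052, 10.388). ∠HUJ = 140.5° gives UJ at 68.100° from the x-axis; with |UJ| = 25.9, J = (28.713, 34.419). ∠UJS = 113.6° gives JS at 134.50° from the x-axis; with |JS| = 23.5, S = (12.241, 51.180). The perpendicularity gives SL at right angles to JS, so SL runs at -135.50°; with |SL| = 16.0, L = (0.82924, 39.965). ∠SLW = 149.5° gives LW at -105.00° from the x-axis; with |LW| = 19.3, W = (-4.1660, 21.323). ∠LWE = 52.7° gives WE at 22.300° from the x-axis; with |WE| = 22.2, E = (16.374, 29.747). Then |JE| = |E − J| = 13.194.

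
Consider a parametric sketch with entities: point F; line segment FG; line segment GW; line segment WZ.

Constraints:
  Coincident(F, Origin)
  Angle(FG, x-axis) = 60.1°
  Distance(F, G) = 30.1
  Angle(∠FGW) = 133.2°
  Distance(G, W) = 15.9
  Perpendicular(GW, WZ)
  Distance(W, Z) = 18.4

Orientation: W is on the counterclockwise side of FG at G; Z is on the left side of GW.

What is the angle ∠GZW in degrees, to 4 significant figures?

40.83°

F is at the origin; FG runs at 60.1° with length 30.1, so G = 30.1·(cos 60.1°, sin 60.1°) = (15.00, 26.09). ∠FGW = 133.2°, so GW runs at 60.1° + (180° − 133.2°) = 106.9° from the x-axis; with |GW| = 15.9, W = G + 15.9·(cos 106.9°, sin 106.9°) = (10.38, 41.31). GW ⟂ WZ; with |WZ| = 18.4 on the left of GW, Z = W + 18.4·(-0.9568, -0.2907) = (-7.223, 35.96). Then cos ∠GZW = ZG·ZW / (|ZG||ZW|), giving 40.83°.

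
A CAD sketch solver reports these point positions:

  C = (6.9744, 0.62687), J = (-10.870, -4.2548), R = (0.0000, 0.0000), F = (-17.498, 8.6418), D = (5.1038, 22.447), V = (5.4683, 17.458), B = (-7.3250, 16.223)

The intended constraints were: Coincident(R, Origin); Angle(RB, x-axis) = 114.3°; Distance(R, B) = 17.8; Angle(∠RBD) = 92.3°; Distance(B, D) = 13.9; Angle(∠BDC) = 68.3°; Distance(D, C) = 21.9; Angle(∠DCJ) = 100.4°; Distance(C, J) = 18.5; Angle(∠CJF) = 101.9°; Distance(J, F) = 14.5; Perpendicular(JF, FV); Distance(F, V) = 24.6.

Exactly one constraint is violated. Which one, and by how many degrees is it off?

Perpendicular(JF, FV) — off by 6.20°.

R = (0.00, 0.00) ✓; RB at 114.3° ✓; |RB| = 17.80 ✓; ∠RBD = 92.30° ✓; |BD| = 13.90 ✓; ∠BDC = 68.30° ✓; |DC| = 21.90 ✓; ∠DCJ = 100.4° ✓; |CJ| = 18.50 ✓; ∠CJF = 101.9° ✓; |JF| = 14.50 ✓; ∠(JF, FV) = 96.20° ✗; |FV| = 24.60 ✓.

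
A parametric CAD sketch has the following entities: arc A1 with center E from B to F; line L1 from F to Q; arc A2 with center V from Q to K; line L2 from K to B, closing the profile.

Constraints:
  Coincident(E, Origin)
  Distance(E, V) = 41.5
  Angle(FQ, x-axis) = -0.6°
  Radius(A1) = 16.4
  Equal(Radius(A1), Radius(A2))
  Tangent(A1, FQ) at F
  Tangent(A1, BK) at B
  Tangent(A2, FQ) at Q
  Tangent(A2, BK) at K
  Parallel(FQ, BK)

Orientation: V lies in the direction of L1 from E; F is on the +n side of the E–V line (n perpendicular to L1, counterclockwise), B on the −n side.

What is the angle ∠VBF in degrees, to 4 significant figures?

68.44°

The slot axis is L1's direction at -0.6°, so u = (cos -0.6°, sin -0.6°) = (0.9999, -0.01047) and n = (−sin -0.6°, cos -0.6°) = (0.01047, 0.9999). E is at the origin and V lies 41.5 along u from E, so V = 41.5·u = (41.50, -0.4346). Tangency of A1 to both parallel lines with radius 16.4 puts F and B at E ± 16.4·n: F = (0.1717, 16.40), B = (-0.1717, -16.40). Then cos ∠VBF = BV·BF / (|BV||BF|), giving 68.44°.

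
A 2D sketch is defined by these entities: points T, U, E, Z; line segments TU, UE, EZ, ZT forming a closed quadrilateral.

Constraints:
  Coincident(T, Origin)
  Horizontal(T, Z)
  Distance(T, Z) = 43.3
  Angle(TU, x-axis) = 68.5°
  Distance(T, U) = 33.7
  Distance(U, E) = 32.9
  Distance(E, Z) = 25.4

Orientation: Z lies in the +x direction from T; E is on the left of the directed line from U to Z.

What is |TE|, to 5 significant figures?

51.394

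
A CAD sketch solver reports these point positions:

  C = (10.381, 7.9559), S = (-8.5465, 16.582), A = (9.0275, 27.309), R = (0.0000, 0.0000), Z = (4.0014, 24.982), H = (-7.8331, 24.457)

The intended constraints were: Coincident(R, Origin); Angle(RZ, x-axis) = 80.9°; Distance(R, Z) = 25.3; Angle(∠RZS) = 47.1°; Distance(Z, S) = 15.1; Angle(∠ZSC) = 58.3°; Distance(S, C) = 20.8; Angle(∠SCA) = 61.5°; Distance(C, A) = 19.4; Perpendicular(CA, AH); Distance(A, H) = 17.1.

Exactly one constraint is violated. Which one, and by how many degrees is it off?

Perpendicular(CA, AH) — off by 5.60°.

R = (0.00, 0.00) ✓; RZ at 80.90° ✓; |RZ| = 25.30 ✓; ∠RZS = 47.10° ✓; |ZS| = 15.10 ✓; ∠ZSC = 58.30° ✓; |SC| = 20.80 ✓; ∠SCA = 61.50° ✓; |CA| = 19.40 ✓; ∠(CA, AH) = 95.60° ✗; |AH| = 17.10 ✓.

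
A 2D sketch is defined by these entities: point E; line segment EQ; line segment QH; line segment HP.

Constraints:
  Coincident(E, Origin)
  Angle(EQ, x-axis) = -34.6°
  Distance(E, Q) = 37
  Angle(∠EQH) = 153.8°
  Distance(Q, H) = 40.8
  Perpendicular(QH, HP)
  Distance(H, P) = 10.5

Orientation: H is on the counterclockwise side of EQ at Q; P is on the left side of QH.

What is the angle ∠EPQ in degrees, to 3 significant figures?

18.9°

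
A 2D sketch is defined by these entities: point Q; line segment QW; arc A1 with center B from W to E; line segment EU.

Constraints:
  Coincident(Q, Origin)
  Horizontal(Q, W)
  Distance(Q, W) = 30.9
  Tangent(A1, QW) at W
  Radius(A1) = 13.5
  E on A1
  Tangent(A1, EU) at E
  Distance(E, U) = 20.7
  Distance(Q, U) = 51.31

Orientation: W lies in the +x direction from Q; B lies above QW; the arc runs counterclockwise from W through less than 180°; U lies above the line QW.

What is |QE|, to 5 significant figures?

47.219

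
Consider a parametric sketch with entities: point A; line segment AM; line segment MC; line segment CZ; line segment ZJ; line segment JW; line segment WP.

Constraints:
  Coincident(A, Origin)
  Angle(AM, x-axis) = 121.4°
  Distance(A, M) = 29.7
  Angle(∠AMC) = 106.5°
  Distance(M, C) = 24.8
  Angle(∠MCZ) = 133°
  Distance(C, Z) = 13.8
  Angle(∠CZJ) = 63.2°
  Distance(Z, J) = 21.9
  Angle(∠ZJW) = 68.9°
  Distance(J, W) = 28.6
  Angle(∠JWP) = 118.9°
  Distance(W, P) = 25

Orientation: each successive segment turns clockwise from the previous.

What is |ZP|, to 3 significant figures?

32.8

A is at the origin; AM runs at 121.4° with length 29.7, so M = (-15.5, 25.4). ∠AMC = 106.5° gives MC at 47.9° from the x-axis; with |MC| = 24.8, C = (1.15, 43.8). ∠MCZ = 133.0° gives CZ at 0.900° from the x-axis; with |CZ| = 13.8, Z = (15.0, 44.0). ∠CZJ = 63.2° gives ZJ at -116° from the x-axis; with |ZJ| = 21.9, J = (5.38, 24.3). ∠ZJW = 68.9° gives JW at 133° from the x-axis; with |JW| = 28.6, W = (-14.1, 45.2). ∠JWP = 118.9° gives WP at 71.9° from the x-axis; with |WP| = 25.0, P = (-6.35, 68.9). Then |ZP| = |P − Z| = 32.8.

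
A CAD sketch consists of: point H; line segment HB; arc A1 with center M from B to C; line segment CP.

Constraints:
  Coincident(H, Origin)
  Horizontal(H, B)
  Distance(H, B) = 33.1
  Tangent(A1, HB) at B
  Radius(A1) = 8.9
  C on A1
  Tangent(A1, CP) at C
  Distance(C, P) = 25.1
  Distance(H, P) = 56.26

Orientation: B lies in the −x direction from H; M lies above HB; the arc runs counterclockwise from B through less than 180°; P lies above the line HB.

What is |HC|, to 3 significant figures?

31.4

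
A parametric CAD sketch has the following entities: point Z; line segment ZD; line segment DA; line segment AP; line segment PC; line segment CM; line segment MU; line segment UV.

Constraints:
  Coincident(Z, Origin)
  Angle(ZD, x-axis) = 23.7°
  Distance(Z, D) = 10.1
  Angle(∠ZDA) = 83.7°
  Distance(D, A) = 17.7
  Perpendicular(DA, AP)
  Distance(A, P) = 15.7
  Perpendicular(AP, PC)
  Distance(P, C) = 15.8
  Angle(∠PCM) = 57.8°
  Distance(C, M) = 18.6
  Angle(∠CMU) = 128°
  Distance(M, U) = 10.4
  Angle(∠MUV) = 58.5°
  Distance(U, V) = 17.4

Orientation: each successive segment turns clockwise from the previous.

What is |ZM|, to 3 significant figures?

14.7

AP ⟂ PC, so PC runs at 107°; with |PC| = 15.8, C = (-5.17, -2.45). ∠PCM = 57.8° gives CM at -14.8° from the x-axis; with |CM| = 18.6, M = (12.8, -7.20). Then |ZM| = |M − Z| = 14.7.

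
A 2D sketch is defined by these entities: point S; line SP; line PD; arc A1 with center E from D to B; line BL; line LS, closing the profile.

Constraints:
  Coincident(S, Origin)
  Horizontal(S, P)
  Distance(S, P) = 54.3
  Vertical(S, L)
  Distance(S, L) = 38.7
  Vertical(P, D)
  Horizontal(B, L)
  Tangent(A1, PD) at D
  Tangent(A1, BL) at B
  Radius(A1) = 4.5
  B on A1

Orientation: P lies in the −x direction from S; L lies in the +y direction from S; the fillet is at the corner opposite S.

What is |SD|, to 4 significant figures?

64.17

S is at the origin; S and P share the same y with |SP| = 54.3 and P on the −x side, so P = (-54.30, 0.000). SL is vertical with |SL| = 38.7 and L on the +y side, so L = (0.000, 38.70). The virtual corner opposite S is at (-54.30, 38.70). The tangent condition forces ED to be normal to PD and since A1 is tangent to BL there, EB ⟂ BL, with radius 4.5, so the center E sits 4.5 in from both sides at E = (-49.80, 34.20). That places the tangent points at D = (-54.30, 34.20) on PD and B = (-49.80, 38.70) on BL. Then |SD| = |D − S| = 64.17.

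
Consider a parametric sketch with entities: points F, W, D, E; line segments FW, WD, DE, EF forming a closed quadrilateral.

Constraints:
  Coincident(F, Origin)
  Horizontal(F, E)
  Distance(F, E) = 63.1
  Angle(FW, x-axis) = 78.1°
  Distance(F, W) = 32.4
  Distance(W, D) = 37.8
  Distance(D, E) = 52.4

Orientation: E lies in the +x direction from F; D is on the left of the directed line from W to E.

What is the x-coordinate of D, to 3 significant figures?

41.0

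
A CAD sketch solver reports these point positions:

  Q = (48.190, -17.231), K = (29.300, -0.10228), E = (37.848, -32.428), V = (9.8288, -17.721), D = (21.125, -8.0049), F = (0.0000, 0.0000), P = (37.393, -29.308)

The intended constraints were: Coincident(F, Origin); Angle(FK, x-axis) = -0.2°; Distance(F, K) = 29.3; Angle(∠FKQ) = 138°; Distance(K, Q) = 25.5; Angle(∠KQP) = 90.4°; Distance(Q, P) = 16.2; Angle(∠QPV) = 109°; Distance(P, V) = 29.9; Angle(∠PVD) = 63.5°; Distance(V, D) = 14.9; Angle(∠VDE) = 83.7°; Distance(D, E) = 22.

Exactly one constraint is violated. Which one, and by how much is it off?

Distance(D, E) = 22 — off by 7.60.

F = (0.00, 0.00) ✓; FK at -0.2000° ✓; |FK| = 29.30 ✓; ∠FKQ = 138.0° ✓; |KQ| = 25.50 ✓; ∠KQP = 90.40° ✓; |QP| = 16.20 ✓; ∠QPV = 109.0° ✓; |PV| = 29.90 ✓; ∠PVD = 63.50° ✓; |VD| = 14.90 ✓; ∠VDE = 83.70° ✓; |DE| = 29.60 ✗.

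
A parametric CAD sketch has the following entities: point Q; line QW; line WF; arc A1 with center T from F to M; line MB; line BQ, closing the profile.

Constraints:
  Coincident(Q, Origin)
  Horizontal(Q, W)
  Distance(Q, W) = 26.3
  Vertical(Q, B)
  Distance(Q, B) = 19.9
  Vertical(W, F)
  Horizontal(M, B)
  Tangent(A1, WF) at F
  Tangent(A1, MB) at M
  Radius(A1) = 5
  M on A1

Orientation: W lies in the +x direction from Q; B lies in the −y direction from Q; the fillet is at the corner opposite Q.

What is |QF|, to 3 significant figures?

30.2

The virtual corner opposite Q is at (26.3, -19.9). A1 meets WF tangentially, so TF is at right angles to WF and A1 meets MB tangentially, so TM is at right angles to MB, with radius 5.0, so the center T sits 5.0 in from both sides at T = (21.3, -14.9). That places the tangent points at F = (26.3, -14.9) on WF and M = (21.3, -19.9) on MB. Then |QF| = |F − Q| = 30.2.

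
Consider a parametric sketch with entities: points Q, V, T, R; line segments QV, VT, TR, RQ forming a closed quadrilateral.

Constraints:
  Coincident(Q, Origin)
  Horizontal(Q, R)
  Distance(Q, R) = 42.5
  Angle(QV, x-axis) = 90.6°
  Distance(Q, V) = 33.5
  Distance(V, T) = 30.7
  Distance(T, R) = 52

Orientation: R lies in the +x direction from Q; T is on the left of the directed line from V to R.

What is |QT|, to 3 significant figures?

55.7

Checks: |VT| = 30.70 ✓; |TR| = 52.00 ✓.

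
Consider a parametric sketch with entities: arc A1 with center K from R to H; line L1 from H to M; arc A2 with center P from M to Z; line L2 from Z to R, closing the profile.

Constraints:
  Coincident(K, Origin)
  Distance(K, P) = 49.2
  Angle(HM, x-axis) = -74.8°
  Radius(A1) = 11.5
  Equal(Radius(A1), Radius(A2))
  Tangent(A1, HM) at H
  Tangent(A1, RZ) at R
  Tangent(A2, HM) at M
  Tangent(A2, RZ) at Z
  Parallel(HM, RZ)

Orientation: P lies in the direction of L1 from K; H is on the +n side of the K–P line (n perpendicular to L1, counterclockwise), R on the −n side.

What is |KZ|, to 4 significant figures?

50.53

The slot axis is L1's direction at -74.8°, so u = (cos -74.8°, sin -74.8°) = (0.2622, -0.9650) and n = (−sin -74.8°, cos -74.8°) = (0.9650, 0.2622). K is at the origin and P lies 49.2 along u from K, so P = 49.2·u = (12.90, -47.48). Tangency of A1 to both parallel lines with radius 11.5 puts H and R at K ± 11.5·n: H = (11.10, 3.015), R = (-11.10, -3.015). Equal radii place M and Z the same way about P: M = P + 11.5·n = (24.00, -44.46), Z = P − 11.5·n = (1.802, -50.49). Then |KZ| = |Z − K| = 50.53.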